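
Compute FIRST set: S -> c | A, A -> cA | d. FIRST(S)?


Per alternative of S: FIRST(c) = {c}; FIRST(A) = {c, d}
FIRST(S) = {c, d}


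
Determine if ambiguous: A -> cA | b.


right-linear, alternatives start with distinct terminals 'c' vs 'b': unique leftmost derivation
Unambiguous


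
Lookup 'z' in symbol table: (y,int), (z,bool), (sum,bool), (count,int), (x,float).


Lookup 'z' → type bool


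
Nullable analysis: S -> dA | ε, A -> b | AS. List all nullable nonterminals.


A nonterminal is nullable iff some alternative derives ε (directly, or every symbol in it is nullable)
Nullable: {S}


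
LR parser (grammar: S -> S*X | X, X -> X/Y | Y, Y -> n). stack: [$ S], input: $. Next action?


start symbol S on stack, input exhausted
Action: accept


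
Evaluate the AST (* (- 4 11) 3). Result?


Evaluate inner: (- 4 11) = -7
Evaluate root: (* -7 3) = -21
Result: -21


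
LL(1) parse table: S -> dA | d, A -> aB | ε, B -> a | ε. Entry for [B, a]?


For [B, a]: 'a' ∈ FIRST(a)
Entry: B -> a


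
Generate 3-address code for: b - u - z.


Break into single-operator statements:
t1 = b - u
t2 = t1 - z


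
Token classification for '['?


Pattern: delimiter/punctuation
Type: PUNCTUATION


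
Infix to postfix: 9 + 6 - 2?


Left to right (same or higher precedence on left)
Postfix: 9 6 + 2 -


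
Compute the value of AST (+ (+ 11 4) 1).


Evaluate inner: (+ 11 4) = 15
Evaluate root: (+ 15 1) = 16
Result: 16


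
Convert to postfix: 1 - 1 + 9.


Left to right (same or higher precedence on left)
Postfix: 1 1 - 9 +


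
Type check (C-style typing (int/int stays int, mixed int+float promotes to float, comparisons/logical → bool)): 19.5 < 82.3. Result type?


Operand types: float < float
Rule: comparison yields bool
Result type: bool


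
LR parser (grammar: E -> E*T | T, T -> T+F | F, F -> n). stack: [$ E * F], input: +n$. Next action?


'F' (not preceded by T+) is the handle for T -> F
Action: reduce (T -> F)


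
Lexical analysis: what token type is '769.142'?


Pattern: digits with a decimal point
Type: FLOAT_LITERAL


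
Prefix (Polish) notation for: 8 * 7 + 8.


left-to-right (same/higher precedence on left): tree is (+ (* 8 7) 8)
Prefix: + * 8 7 8


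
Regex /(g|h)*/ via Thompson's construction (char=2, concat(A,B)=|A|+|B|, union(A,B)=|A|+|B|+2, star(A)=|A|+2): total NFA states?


Syntax tree has 2 char leaf(s), 1 union(s), 1 star(s)
chars contribute 2×2 = 4; each union adds +2; each star adds +2
Total: 4 + 2 + 2 = 8 states


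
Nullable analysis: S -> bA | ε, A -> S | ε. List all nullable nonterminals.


A nonterminal is nullable iff some alternative derives ε (directly, or every symbol in it is nullable)
Nullable: {A, S}


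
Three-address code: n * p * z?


Break into single-operator statements:
t1 = n * p
t2 = t1 * z


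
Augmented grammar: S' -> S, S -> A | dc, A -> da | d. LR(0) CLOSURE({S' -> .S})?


Start: S' -> .S
For each item with dot before a nonterminal B, add B -> .γ for every B-production
Closure: [S' -> .S, S -> .A, S -> .dc, A -> .da, A -> .d]


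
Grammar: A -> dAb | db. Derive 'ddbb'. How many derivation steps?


Derivation: A => dAb => ddbb
Steps: 2


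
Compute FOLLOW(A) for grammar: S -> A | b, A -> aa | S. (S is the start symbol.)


$ ∈ FOLLOW(S). For each A -> αBβ: add FIRST(β)\{ε} to FOLLOW(B); if β nullable, add FOLLOW(A).
FOLLOW(A) = {$}


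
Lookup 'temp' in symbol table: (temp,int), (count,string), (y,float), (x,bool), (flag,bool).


Lookup 'temp' → type int


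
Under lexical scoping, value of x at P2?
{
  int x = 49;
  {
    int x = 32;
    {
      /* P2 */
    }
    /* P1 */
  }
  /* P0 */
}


P2's block does not declare x; resolves to the enclosing declaration at depth 1
x = 32


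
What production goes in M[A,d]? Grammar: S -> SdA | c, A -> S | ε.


For [A, d]: ε is nullable and 'd' ∈ FOLLOW(A)
Entry: A -> ε


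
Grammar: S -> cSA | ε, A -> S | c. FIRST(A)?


Per alternative of A: FIRST(S) = {c, ε}; FIRST(c) = {c}
FIRST(A) = {c, ε}


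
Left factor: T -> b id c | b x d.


Common prefix: 'b'
Factored: T -> b T', T' -> id c | x d


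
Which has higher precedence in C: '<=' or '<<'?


'<<' is shift (level 8); '<=' is relational (level 7)
Higher level binds tighter
'<<' has higher precedence than '<='


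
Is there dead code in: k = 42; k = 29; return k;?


first assignment to k is overwritten before any read
Dead: 'k = 42'


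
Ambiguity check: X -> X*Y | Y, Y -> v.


precedence layered via separate nonterminal Y: deterministic
Unambiguous


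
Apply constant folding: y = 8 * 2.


8 * 2 = 16 at compile time
Optimized: y = 16


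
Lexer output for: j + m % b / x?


Scan left to right, longest-match per lexeme
Tokens: ID(j), OP(+), ID(m), OP(%), ID(b), OP(/), ID(x)


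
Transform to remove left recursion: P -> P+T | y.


Left-recursive alternatives: P+T; non-recursive: y
Introduce P': P -> yP', P' -> +TP' | ε


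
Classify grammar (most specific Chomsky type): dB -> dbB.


LHS has context (more than one symbol) and |LHS| ≤ |RHS|
Classification: Type 1 (Context-Sensitive)


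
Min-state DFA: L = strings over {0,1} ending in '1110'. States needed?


Track the longest suffix of input matching a prefix of '1110': 5 classes (prefixes of length 0..4)
Minimal DFA: 5 states


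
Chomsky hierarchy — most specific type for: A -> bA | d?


Right-linear: every RHS is a terminal or a terminal followed by one nonterminal
Classification: Type 3 (Regular)


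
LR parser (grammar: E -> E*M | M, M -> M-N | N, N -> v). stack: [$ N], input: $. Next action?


'N' (not preceded by M-) is the handle for M -> N
Action: reduce (M -> N)


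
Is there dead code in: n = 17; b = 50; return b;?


n is assigned but never read
Dead: 'n = 17'


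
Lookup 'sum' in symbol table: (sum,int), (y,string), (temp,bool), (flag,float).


Lookup 'sum' → type int


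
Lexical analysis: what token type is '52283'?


Pattern: digits only
Type: INTEGER_LITERAL


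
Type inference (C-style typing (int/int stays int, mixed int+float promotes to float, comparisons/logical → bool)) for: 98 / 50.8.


Operand types: int / float
Rule: mixed int/float promotes to float; int/int stays int
Result type: float


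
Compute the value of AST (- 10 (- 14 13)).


Evaluate inner: (- 14 13) = 1
Evaluate root: (- 10 1) = 9
Result: 9


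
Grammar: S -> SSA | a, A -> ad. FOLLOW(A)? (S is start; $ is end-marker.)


$ ∈ FOLLOW(S). For each A -> αBβ: add FIRST(β)\{ε} to FOLLOW(B); if β nullable, add FOLLOW(A).
FOLLOW(A) = {$, a}


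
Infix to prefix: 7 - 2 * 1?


'*' binds tighter: tree is (- 7 (* 2 1))
Prefix: - 7 * 2 1


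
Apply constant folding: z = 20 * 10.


20 * 10 = 200 at compile time
Optimized: z = 200


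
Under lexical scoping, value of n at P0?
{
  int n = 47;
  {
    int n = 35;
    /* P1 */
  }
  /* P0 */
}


n declared in the same block as P0
n = 47


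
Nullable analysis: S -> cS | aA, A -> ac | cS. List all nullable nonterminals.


A nonterminal is nullable iff some alternative derives ε (directly, or every symbol in it is nullable)
Nullable: {}


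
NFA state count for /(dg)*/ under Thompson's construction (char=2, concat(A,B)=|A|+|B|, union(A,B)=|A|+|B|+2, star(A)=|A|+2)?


Syntax tree has 2 char leaf(s), 0 union(s), 1 star(s)
chars contribute 2×2 = 4; each union adds +2; each star adds +2
Total: 4 + 0 + 2 = 6 states


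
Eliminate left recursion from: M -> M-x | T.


Left-recursive alternatives: M-x; non-recursive: T
Introduce M': M -> TM', M' -> -xM' | ε


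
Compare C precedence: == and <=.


'<=' is relational (level 7); '==' is equality (level 6)
Higher level binds tighter
'<=' has higher precedence than '=='


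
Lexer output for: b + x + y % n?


Scan left to right, longest-match per lexeme
Tokens: ID(b), OP(+), ID(x), OP(+), ID(y), OP(%), ID(n)


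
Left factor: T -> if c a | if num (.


Common prefix: 'if'
Factored: T -> if T', T' -> c a | num (


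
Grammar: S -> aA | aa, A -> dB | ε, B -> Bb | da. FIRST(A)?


Per alternative of A: FIRST(dB) = {d}; FIRST(ε) = {ε}
FIRST(A) = {d, ε}


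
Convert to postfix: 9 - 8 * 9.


* has higher precedence, evaluate 8*9 first
Postfix: 9 8 9 * -


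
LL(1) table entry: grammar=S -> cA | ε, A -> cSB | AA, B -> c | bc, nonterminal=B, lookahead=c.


For [B, c]: 'c' ∈ FIRST(c)
Entry: B -> c


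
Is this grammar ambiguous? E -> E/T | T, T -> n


precedence layered via separate nonterminal T: deterministic
Unambiguous


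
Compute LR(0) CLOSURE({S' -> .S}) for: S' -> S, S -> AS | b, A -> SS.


Start: S' -> .S
For each item with dot before a nonterminal B, add B -> .γ for every B-production
Closure: [S' -> .S, S -> .AS, S -> .b, A -> .SS]


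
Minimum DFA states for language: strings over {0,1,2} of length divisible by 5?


Track length mod 5: states 0..4, accept at 0
Minimal DFA: 5 states


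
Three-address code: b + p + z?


Break into single-operator statements:
t1 = b + p
t2 = t1 + z


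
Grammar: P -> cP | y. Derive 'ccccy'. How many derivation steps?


Derivation: P => cP => ccP => cccP => ccccP => ccccy
Steps: 5


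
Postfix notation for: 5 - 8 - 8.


Left to right (same or higher precedence on left)
Postfix: 5 8 - 8 -


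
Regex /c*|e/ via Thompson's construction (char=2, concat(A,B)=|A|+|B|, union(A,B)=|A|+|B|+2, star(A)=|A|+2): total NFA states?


Syntax tree has 2 char leaf(s), 1 union(s), 1 star(s)
chars contribute 2×2 = 4; each union adds +2; each star adds +2
Total: 4 + 2 + 2 = 8 states


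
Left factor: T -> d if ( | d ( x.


Common prefix: 'd'
Factored: T -> d T', T' -> if ( | ( x


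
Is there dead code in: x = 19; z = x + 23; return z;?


x is read by z's definition; z is returned
No dead code


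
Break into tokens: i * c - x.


Scan left to right, longest-match per lexeme
Tokens: ID(i), OP(*), ID(c), OP(-), ID(x)


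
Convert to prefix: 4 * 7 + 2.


left-to-right (same/higher precedence on left): tree is (+ (* 4 7) 2)
Prefix: + * 4 7 2


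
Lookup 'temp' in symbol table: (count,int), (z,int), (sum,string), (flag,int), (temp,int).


Lookup 'temp' → type int


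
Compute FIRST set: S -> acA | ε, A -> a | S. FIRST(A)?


Per alternative of A: FIRST(a) = {a}; FIRST(S) = {a, ε}
FIRST(A) = {a, ε}


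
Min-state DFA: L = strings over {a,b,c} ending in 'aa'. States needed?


Track the longest suffix of input matching a prefix of 'aa': 3 classes (prefixes of length 0..2)
Minimal DFA: 3 states


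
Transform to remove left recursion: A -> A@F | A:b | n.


Left-recursive alternatives: A@F, A:b; non-recursive: n
Introduce A': A -> nA', A' -> @FA' | :bA' | ε


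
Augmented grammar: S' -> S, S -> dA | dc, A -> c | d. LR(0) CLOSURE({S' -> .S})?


Start: S' -> .S
For each item with dot before a nonterminal B, add B -> .γ for every B-production
Closure: [S' -> .S, S -> .dA, S -> .dc]


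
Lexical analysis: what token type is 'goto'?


Pattern: reserved word
Type: KEYWORD


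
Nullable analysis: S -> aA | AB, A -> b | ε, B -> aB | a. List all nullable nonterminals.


A nonterminal is nullable iff some alternative derives ε (directly, or every symbol in it is nullable)
Nullable: {A}


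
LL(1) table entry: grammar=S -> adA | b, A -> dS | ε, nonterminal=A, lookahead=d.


For [A, d]: 'd' ∈ FIRST(dS)
Entry: A -> dS


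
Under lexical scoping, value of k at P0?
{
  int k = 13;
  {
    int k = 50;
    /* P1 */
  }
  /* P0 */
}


k declared in the same block as P0
k = 13


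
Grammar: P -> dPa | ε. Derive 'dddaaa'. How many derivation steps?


Derivation: P => dPa => ddPaa => dddPaaa => dddaaa
Steps: 4


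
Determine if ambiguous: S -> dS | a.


right-linear, alternatives start with distinct terminals 'd' vs 'a': unique leftmost derivation
Unambiguous


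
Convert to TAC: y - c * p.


Break into single-operator statements:
t1 = c * p
t2 = y - t1


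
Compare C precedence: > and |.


'>' is relational (level 7); '|' is bitwise OR (level 3)
Higher level binds tighter
'>' has higher precedence than '|'


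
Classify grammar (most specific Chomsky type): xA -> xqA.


LHS has context (more than one symbol) and |LHS| ≤ |RHS|
Classification: Type 1 (Context-Sensitive)


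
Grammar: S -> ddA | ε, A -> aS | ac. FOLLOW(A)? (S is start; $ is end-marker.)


$ ∈ FOLLOW(S). For each A -> αBβ: add FIRST(β)\{ε} to FOLLOW(B); if β nullable, add FOLLOW(A).
FOLLOW(A) = {$}


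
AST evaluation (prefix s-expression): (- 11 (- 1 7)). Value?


Evaluate inner: (- 1 7) = -6
Evaluate root: (- 11 -6) = 17
Result: 17


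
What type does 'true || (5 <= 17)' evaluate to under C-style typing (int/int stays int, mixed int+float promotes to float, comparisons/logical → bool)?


Operand types: bool || bool
Rule: logical operators take bool operands and yield bool
Result type: bool


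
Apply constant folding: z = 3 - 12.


3 - 12 = -9 at compile time
Optimized: z = -9


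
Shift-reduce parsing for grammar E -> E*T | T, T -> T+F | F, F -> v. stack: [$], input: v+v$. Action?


no handle on stack; shift 'v'
Action: shift


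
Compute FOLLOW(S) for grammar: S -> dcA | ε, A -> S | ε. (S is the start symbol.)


$ ∈ FOLLOW(S). For each A -> αBβ: add FIRST(β)\{ε} to FOLLOW(B); if β nullable, add FOLLOW(A).
FOLLOW(S) = {$}


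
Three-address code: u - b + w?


Break into single-operator statements:
t1 = u - b
t2 = t1 + w


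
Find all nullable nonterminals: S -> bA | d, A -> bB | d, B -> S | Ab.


A nonterminal is nullable iff some alternative derives ε (directly, or every symbol in it is nullable)
Nullable: {}


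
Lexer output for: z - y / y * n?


Scan left to right, longest-match per lexeme
Tokens: ID(z), OP(-), ID(y), OP(/), ID(y), OP(*), ID(n)


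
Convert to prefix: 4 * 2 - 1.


left-to-right (same/higher precedence on left): tree is (- (* 4 2) 1)
Prefix: - * 4 2 1


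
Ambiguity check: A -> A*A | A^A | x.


'x*x^x' has two parse trees (no precedence encoded between * and ^)
Ambiguous


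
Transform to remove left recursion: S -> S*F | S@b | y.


Left-recursive alternatives: S*F, S@b; non-recursive: y
Introduce S': S -> yS', S' -> *FS' | @bS' | ε


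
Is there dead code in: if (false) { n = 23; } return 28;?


condition is constant false, so the whole block is unreachable
Dead: 'if (false) { n = 23; }'


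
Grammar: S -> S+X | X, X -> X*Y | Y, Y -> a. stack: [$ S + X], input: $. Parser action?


handle 'S+X' on top; lookahead ∈ FOLLOW(S) = {+, $}
Action: reduce (S -> S+X)


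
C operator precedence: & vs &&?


'&' is bitwise AND (level 5); '&&' is logical AND (level 2)
Higher level binds tighter
'&' has higher precedence than '&&'


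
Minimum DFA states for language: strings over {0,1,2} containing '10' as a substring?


KMP-style automaton: 2 progress states + 1 absorbing accept = 3
Minimal DFA: 3 states


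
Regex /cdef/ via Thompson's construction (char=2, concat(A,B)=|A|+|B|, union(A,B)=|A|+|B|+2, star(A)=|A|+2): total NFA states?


Syntax tree has 4 char leaf(s), 0 union(s), 0 star(s)
chars contribute 4×2 = 8; each union adds +2; each star adds +2
Total: 8 + 0 + 0 = 8 states


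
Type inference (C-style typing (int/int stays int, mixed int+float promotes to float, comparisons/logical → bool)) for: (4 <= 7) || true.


Operand types: bool || bool
Rule: logical operators take bool operands and yield bool
Result type: bool


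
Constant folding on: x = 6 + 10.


6 + 10 = 16 at compile time
Optimized: x = 16


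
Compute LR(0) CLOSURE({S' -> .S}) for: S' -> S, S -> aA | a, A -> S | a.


Start: S' -> .S
For each item with dot before a nonterminal B, add B -> .γ for every B-production
Closure: [S' -> .S, S -> .aA, S -> .a]


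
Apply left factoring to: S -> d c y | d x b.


Common prefix: 'd'
Factored: S -> d S', S' -> c y | x b


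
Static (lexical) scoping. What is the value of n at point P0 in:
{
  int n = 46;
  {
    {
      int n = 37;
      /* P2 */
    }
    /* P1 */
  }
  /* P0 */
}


n declared in the same block as P0
n = 46


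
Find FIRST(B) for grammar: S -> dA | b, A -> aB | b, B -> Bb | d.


Per alternative of B: FIRST(Bb) = {d}; FIRST(d) = {d}
FIRST(B) = {d}


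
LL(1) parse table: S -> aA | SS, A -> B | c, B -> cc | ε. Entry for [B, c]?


For [B, c]: 'c' ∈ FIRST(cc)
Entry: B -> cc


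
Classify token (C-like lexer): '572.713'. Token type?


Pattern: digits with a decimal point
Type: FLOAT_LITERAL


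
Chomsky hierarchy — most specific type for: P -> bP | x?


Right-linear: every RHS is a terminal or a terminal followed by one nonterminal
Classification: Type 3 (Regular)


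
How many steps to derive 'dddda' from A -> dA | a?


Derivation: A => dA => ddA => dddA => ddddA => dddda
Steps: 5


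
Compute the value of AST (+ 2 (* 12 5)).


Evaluate inner: (* 12 5) = 60
Evaluate root: (+ 2 60) = 62
Result: 62


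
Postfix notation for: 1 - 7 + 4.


Left to right (same or higher precedence on left)
Postfix: 1 7 - 4 +


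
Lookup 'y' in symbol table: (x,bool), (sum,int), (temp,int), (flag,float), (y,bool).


Lookup 'y' → type bool


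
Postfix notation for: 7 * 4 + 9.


Left to right (same or higher precedence on left)
Postfix: 7 4 * 9 +


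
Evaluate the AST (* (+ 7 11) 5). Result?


Evaluate inner: (+ 7 11) = 18
Evaluate root: (* 18 5) = 90
Result: 90


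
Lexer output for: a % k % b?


Scan left to right, longest-match per lexeme
Tokens: ID(a), OP(%), ID(k), OP(%), ID(b)


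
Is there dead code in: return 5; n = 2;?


statement follows a return and is unreachable
Dead: 'n = 2'


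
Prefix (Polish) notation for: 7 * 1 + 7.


left-to-right (same/higher precedence on left): tree is (+ (* 7 1) 7)
Prefix: + * 7 1 7


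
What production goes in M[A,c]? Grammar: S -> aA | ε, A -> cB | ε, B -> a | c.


For [A, c]: 'c' ∈ FIRST(cB)
Entry: A -> cB


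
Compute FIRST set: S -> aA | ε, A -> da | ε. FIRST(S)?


Per alternative of S: FIRST(aA) = {a}; FIRST(ε) = {ε}
FIRST(S) = {a, ε}


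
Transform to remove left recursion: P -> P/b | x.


Left-recursive alternatives: P/b; non-recursive: x
Introduce P': P -> xP', P' -> /bP' | ε


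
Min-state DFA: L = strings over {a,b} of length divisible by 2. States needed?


Track length mod 2: states 0..1, accept at 0
Minimal DFA: 2 states


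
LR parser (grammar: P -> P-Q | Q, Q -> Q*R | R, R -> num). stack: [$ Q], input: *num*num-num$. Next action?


shift '*' to continue Q -> Q*R
Action: shift


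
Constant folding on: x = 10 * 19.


10 * 19 = 190 at compile time
Optimized: x = 190


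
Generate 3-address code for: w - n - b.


Break into single-operator statements:
t1 = w - n
t2 = t1 - b


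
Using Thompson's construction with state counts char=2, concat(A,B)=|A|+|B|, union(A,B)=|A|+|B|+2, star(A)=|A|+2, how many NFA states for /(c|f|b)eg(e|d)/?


Syntax tree has 7 char leaf(s), 3 union(s), 0 star(s)
chars contribute 7×2 = 14; each union adds +2; each star adds +2
Total: 14 + 6 + 0 = 20 states


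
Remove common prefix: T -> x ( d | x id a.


Common prefix: 'x'
Factored: T -> x T', T' -> ( d | id a


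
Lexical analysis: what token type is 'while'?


Pattern: reserved word
Type: KEYWORD


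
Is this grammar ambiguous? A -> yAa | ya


balanced y^n…a^n: each string has a unique parse
Unambiguous


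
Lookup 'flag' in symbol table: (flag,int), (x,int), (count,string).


Lookup 'flag' → type int


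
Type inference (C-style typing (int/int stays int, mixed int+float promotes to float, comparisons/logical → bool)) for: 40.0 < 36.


Operand types: float < int
Rule: comparison yields bool
Result type: bool


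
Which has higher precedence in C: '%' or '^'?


'%' is multiplicative (level 10); '^' is bitwise XOR (level 4)
Higher level binds tighter
'%' has higher precedence than '^'


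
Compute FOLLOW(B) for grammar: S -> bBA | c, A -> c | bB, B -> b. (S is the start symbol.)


$ ∈ FOLLOW(S). For each A -> αBβ: add FIRST(β)\{ε} to FOLLOW(B); if β nullable, add FOLLOW(A).
FOLLOW(B) = {$, b, c}


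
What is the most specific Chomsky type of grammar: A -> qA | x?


Right-linear: every RHS is a terminal or a terminal followed by one nonterminal
Classification: Type 3 (Regular)


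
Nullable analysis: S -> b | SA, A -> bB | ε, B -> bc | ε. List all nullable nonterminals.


A nonterminal is nullable iff some alternative derives ε (directly, or every symbol in it is nullable)
Nullable: {A, B}


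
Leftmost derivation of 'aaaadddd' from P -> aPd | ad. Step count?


Derivation: P => aPd => aaPdd => aaaPddd => aaaadddd
Steps: 4


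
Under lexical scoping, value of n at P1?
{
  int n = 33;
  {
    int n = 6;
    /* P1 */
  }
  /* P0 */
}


n declared in the same block as P1
n = 6


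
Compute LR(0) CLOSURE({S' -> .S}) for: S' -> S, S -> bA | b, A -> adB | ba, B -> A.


Start: S' -> .S
For each item with dot before a nonterminal B, add B -> .γ for every B-production
Closure: [S' -> .S, S -> .bA, S -> .b]


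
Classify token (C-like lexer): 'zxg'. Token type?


Pattern: letter/underscore followed by alphanumerics, not a keyword
Type: IDENTIFIER


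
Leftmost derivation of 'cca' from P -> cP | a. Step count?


Derivation: P => cP => ccP => cca
Steps: 3


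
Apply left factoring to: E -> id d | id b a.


Common prefix: 'id'
Factored: E -> id E', E' -> d | b a


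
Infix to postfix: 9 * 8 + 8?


Left to right (same or higher precedence on left)
Postfix: 9 8 * 8 +


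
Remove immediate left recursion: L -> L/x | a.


Left-recursive alternatives: L/x; non-recursive: a
Introduce L': L -> aL', L' -> /xL' | ε


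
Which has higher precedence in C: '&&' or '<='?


'<=' is relational (level 7); '&&' is logical AND (level 2)
Higher level binds tighter
'<=' has higher precedence than '&&'


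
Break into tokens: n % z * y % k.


Scan left to right, longest-match per lexeme
Tokens: ID(n), OP(%), ID(z), OP(*), ID(y), OP(%), ID(k)


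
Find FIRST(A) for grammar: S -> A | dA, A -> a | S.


Per alternative of A: FIRST(a) = {a}; FIRST(S) = {a, d}
FIRST(A) = {a, d}


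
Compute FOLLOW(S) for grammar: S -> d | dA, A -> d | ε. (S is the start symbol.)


$ ∈ FOLLOW(S). For each A -> αBβ: add FIRST(β)\{ε} to FOLLOW(B); if β nullable, add FOLLOW(A).
FOLLOW(S) = {$}


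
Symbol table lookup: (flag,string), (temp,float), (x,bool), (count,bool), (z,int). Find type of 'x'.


Lookup 'x' → type bool


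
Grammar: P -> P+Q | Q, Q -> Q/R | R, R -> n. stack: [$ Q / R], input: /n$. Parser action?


handle 'Q/R' on top
Action: reduce (Q -> Q/R)


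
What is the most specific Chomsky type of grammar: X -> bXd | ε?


Single nonterminal LHS, but b^n d^n is not regular
Classification: Type 2 (Context-Free)


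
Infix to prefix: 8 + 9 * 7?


'*' binds tighter: tree is (+ 8 (* 9 7))
Prefix: + 8 * 9 7


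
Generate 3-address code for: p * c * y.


Break into single-operator statements:
t1 = p * c
t2 = t1 * y


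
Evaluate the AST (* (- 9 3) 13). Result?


Evaluate inner: (- 9 3) = 6
Evaluate root: (* 6 13) = 78
Result: 78


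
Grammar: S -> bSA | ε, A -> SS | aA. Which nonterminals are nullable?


A nonterminal is nullable iff some alternative derives ε (directly, or every symbol in it is nullable)
Nullable: {A, S}


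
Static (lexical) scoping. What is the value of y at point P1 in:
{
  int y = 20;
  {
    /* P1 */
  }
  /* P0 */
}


P1's block does not declare y; resolves to the enclosing declaration at depth 0
y = 20


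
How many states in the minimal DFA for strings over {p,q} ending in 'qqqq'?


Track the longest suffix of input matching a prefix of 'qqqq': 5 classes (prefixes of length 0..4)
Minimal DFA: 5 states


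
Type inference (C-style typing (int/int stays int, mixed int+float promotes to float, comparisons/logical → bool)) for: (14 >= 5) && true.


Operand types: bool && bool
Rule: logical operators take bool operands and yield bool
Result type: bool


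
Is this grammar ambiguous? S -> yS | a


right-linear, alternatives start with distinct terminals 'y' vs 'a': unique leftmost derivation
Unambiguous


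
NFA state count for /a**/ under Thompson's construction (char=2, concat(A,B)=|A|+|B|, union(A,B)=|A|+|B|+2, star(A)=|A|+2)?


Syntax tree has 1 char leaf(s), 0 union(s), 2 star(s)
chars contribute 1×2 = 2; each union adds +2; each star adds +2
Total: 2 + 0 + 4 = 6 states


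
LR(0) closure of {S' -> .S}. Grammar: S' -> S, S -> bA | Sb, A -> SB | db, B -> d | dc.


Start: S' -> .S
For each item with dot before a nonterminal B, add B -> .γ for every B-production
Closure: [S' -> .S, S -> .bA, S -> .Sb]


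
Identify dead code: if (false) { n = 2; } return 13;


condition is constant false, so the whole block is unreachable
Dead: 'if (false) { n = 2; }'


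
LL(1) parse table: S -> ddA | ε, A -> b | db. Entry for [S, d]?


For [S, d]: 'd' ∈ FIRST(ddA)
Entry: S -> ddA


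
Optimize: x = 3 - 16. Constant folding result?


3 - 16 = -13 at compile time
Optimized: x = -13


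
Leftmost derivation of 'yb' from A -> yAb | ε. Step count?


Derivation: A => yAb => yb
Steps: 2


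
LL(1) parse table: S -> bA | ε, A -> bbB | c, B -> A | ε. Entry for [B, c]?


For [B, c]: 'c' ∈ FIRST(A)
Entry: B -> A


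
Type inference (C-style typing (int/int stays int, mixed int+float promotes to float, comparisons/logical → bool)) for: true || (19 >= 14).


Operand types: bool || bool
Rule: logical operators take bool operands and yield bool
Result type: bool


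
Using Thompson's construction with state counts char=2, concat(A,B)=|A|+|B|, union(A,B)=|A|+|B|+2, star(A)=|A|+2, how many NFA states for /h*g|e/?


Syntax tree has 3 char leaf(s), 1 union(s), 1 star(s)
chars contribute 3×2 = 6; each union adds +2; each star adds +2
Total: 6 + 2 + 2 = 10 states


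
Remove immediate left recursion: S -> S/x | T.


Left-recursive alternatives: S/x; non-recursive: T
Introduce S': S -> TS', S' -> /xS' | ε


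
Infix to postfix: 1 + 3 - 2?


Left to right (same or higher precedence on left)
Postfix: 1 3 + 2 -


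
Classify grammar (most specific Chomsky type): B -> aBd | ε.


Single nonterminal LHS, but a^n d^n is not regular
Classification: Type 2 (Context-Free)


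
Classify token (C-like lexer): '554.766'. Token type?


Pattern: digits with a decimal point
Type: FLOAT_LITERAL


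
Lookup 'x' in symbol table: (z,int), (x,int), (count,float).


Lookup 'x' → type int


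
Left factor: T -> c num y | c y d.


Common prefix: 'c'
Factored: T -> c T', T' -> num y | y d


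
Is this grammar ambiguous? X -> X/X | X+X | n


'n/n+n' has two parse trees (no precedence encoded between / and +)
Ambiguous


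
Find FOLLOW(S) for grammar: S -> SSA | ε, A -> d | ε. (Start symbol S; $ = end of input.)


$ ∈ FOLLOW(S). For each A -> αBβ: add FIRST(β)\{ε} to FOLLOW(B); if β nullable, add FOLLOW(A).
FOLLOW(S) = {$, d}


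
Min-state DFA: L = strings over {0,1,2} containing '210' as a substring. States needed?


KMP-style automaton: 3 progress states + 1 absorbing accept = 4
Minimal DFA: 4 states


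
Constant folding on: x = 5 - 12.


5 - 12 = -7 at compile time
Optimized: x = -7


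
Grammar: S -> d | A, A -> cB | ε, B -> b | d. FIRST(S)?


Per alternative of S: FIRST(d) = {d}; FIRST(A) = {c, ε}
FIRST(S) = {c, d, ε}


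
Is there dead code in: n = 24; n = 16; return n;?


first assignment to n is overwritten before any read
Dead: 'n = 24'


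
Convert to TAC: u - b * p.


Break into single-operator statements:
t1 = b * p
t2 = u - t1


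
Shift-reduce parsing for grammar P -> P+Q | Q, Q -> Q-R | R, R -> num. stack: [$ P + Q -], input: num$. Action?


no handle; shift 'num'
Action: shift


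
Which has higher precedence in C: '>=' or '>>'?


'>>' is shift (level 8); '>=' is relational (level 7)
Higher level binds tighter
'>>' has higher precedence than '>='


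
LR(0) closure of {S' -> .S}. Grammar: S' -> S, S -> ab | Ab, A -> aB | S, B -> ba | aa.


Start: S' -> .S
For each item with dot before a nonterminal B, add B -> .γ for every B-production
Closure: [S' -> .S, S -> .ab, S -> .Ab, A -> .aB, A -> .S]


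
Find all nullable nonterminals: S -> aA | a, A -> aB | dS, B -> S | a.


A nonterminal is nullable iff some alternative derives ε (directly, or every symbol in it is nullable)
Nullable: {}


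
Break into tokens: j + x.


Scan left to right, longest-match per lexeme
Tokens: ID(j), OP(+), ID(x)


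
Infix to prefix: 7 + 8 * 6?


'*' binds tighter: tree is (+ 7 (* 8 6))
Prefix: + 7 * 8 6


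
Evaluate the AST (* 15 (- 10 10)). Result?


Evaluate inner: (- 10 10) = 0
Evaluate root: (* 15 0) = 0
Result: 0


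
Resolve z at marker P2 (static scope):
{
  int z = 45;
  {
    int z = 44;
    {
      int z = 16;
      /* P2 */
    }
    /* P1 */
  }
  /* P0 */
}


z declared in the same block as P2
z = 16


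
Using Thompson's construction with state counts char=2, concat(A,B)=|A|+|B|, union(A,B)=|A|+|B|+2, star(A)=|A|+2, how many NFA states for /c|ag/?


Syntax tree has 3 char leaf(s), 1 union(s), 0 star(s)
chars contribute 3×2 = 6; each union adds +2; each star adds +2
Total: 6 + 2 + 0 = 8 states


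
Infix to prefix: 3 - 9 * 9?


'*' binds tighter: tree is (- 3 (* 9 9))
Prefix: - 3 * 9 9


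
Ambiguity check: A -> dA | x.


right-linear, alternatives start with distinct terminals 'd' vs 'x': unique leftmost derivation
Unambiguous


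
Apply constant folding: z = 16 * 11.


16 * 11 = 176 at compile time
Optimized: z = 176


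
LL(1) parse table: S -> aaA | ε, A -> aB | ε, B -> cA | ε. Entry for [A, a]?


For [A, a]: 'a' ∈ FIRST(aB)
Entry: A -> aB


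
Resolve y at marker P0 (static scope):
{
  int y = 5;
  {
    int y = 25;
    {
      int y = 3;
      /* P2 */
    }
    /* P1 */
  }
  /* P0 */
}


y declared in the same block as P0
y = 5


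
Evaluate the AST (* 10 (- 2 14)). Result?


Evaluate inner: (- 2 14) = -12
Evaluate root: (* 10 -12) = -120
Result: -120


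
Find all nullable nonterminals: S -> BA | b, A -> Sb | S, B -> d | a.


A nonterminal is nullable iff some alternative derives ε (directly, or every symbol in it is nullable)
Nullable: {}


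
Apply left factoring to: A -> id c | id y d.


Common prefix: 'id'
Factored: A -> id A', A' -> c | y d


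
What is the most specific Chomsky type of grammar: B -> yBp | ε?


Single nonterminal LHS, but y^n p^n is not regular
Classification: Type 2 (Context-Free)


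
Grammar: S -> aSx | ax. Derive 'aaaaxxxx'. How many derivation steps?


Derivation: S => aSx => aaSxx => aaaSxxx => aaaaxxxx
Steps: 4


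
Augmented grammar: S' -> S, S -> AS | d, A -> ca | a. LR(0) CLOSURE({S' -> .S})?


Start: S' -> .S
For each item with dot before a nonterminal B, add B -> .γ for every B-production
Closure: [S' -> .S, S -> .AS, S -> .d, A -> .ca, A -> .a]


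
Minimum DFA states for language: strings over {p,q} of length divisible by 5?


Track length mod 5: states 0..4, accept at 0
Minimal DFA: 5 states


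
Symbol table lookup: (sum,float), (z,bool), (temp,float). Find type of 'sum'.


Lookup 'sum' → type float


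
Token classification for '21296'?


Pattern: digits only
Type: INTEGER_LITERAL


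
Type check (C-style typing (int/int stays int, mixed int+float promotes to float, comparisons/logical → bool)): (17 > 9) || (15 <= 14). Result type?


Operand types: bool || bool
Rule: logical operators take bool operands and yield bool
Result type: bool


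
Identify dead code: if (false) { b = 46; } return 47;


condition is constant false, so the whole block is unreachable
Dead: 'if (false) { b = 46; }'


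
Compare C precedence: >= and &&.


'>=' is relational (level 7); '&&' is logical AND (level 2)
Higher level binds tighter
'>=' has higher precedence than '&&'


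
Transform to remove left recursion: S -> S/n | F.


Left-recursive alternatives: S/n; non-recursive: F
Introduce S': S -> FS', S' -> /nS' | ε


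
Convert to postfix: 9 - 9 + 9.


Left to right (same or higher precedence on left)
Postfix: 9 9 - 9 +


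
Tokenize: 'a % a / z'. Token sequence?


Scan left to right, longest-match per lexeme
Tokens: ID(a), OP(%), ID(a), OP(/), ID(z)


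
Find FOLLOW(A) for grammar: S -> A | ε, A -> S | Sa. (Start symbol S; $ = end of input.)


$ ∈ FOLLOW(S). For each A -> αBβ: add FIRST(β)\{ε} to FOLLOW(B); if β nullable, add FOLLOW(A).
FOLLOW(A) = {$, a}


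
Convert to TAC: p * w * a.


Break into single-operator statements:
t1 = p * w
t2 = t1 * a


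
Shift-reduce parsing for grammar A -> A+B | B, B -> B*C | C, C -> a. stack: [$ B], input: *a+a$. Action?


shift '*' to continue B -> B*C
Action: shift


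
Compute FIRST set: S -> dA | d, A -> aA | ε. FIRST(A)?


Per alternative of A: FIRST(aA) = {a}; FIRST(ε) = {ε}
FIRST(A) = {a, ε}


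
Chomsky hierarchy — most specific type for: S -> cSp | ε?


Single nonterminal LHS, but c^n p^n is not regular
Classification: Type 2 (Context-Free)


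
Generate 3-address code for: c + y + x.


Break into single-operator statements:
t1 = c + y
t2 = t1 + x


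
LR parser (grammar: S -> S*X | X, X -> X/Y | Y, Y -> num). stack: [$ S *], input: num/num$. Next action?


no handle ('S*' is not any RHS); shift 'num'
Action: shift


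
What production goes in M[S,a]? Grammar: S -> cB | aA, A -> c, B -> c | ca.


For [S, a]: 'a' ∈ FIRST(aA)
Entry: S -> aA


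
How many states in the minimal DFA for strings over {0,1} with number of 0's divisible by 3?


Track (count of 0) mod 3: states 0..2, accept at 0
Minimal DFA: 3 states


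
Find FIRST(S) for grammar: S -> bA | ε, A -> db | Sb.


Per alternative of S: FIRST(bA) = {b}; FIRST(ε) = {ε}
FIRST(S) = {b, ε}


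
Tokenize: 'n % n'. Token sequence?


Scan left to right, longest-match per lexeme
Tokens: ID(n), OP(%), ID(n)


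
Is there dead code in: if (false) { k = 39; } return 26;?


condition is constant false, so the whole block is unreachable
Dead: 'if (false) { k = 39; }'


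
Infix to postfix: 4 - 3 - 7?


Left to right (same or higher precedence on left)
Postfix: 4 3 - 7 -


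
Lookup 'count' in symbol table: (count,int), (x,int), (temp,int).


Lookup 'count' → type int


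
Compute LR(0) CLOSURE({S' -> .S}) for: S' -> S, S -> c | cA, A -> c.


Start: S' -> .S
For each item with dot before a nonterminal B, add B -> .γ for every B-production
Closure: [S' -> .S, S -> .c, S -> .cA]


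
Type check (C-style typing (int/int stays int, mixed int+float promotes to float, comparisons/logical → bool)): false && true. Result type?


Operand types: bool && bool
Rule: logical operators take bool operands and yield bool
Result type: bool


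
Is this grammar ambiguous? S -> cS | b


right-linear, alternatives start with distinct terminals 'c' vs 'b': unique leftmost derivation
Unambiguous


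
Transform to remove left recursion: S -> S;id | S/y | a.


Left-recursive alternatives: S;id, S/y; non-recursive: a
Introduce S': S -> aS', S' -> ;idS' | /yS' | ε


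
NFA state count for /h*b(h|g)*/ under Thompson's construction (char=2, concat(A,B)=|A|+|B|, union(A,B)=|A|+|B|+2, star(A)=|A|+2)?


Syntax tree has 4 char leaf(s), 1 union(s), 2 star(s)
chars contribute 4×2 = 8; each union adds +2; each star adds +2
Total: 8 + 2 + 4 = 14 states


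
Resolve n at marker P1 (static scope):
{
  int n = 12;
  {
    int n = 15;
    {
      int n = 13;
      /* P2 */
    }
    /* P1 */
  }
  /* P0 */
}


n declared in the same block as P1
n = 15


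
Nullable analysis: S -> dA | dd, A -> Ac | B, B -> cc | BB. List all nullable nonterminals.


A nonterminal is nullable iff some alternative derives ε (directly, or every symbol in it is nullable)
Nullable: {}


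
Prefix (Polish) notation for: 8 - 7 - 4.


left-to-right (same/higher precedence on left): tree is (- (- 8 7) 4)
Prefix: - - 8 7 4


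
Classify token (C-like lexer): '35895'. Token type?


Pattern: digits only
Type: INTEGER_LITERAL


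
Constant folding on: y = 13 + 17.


13 + 17 = 30 at compile time
Optimized: y = 30


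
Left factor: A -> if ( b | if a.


Common prefix: 'if'
Factored: A -> if A', A' -> ( b | a


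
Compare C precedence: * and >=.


'*' is multiplicative (level 10); '>=' is relational (level 7)
Higher level binds tighter
'*' has higher precedence than '>='


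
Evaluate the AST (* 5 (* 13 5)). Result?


Evaluate inner: (* 13 5) = 65
Evaluate root: (* 5 65) = 325
Result: 325


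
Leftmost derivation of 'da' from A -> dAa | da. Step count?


Derivation: A => da
Steps: 1


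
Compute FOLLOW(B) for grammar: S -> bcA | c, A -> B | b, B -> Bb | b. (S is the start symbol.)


$ ∈ FOLLOW(S). For each A -> αBβ: add FIRST(β)\{ε} to FOLLOW(B); if β nullable, add FOLLOW(A).
FOLLOW(B) = {$, b}


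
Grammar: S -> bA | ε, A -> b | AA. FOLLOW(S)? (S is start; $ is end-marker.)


$ ∈ FOLLOW(S). For each A -> αBβ: add FIRST(β)\{ε} to FOLLOW(B); if β nullable, add FOLLOW(A).
FOLLOW(S) = {$}


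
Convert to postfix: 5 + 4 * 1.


* has higher precedence, evaluate 4*1 first
Postfix: 5 4 1 * +


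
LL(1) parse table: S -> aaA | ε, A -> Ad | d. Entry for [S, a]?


For [S, a]: 'a' ∈ FIRST(aaA)
Entry: S -> aaA


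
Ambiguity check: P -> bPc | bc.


balanced b^n…c^n: each string has a unique parse
Unambiguous


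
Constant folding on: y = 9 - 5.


9 - 5 = 4 at compile time
Optimized: y = 4


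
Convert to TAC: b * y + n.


Break into single-operator statements:
t1 = b * y
t2 = t1 + n


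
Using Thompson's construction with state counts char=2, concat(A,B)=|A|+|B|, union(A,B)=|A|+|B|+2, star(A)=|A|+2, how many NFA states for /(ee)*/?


Syntax tree has 2 char leaf(s), 0 union(s), 1 star(s)
chars contribute 2×2 = 4; each union adds +2; each star adds +2
Total: 4 + 0 + 2 = 6 states


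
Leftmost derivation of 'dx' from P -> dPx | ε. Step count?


Derivation: P => dPx => dx
Steps: 2


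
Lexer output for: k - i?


Scan left to right, longest-match per lexeme
Tokens: ID(k), OP(-), ID(i)


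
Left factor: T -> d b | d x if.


Common prefix: 'd'
Factored: T -> d T', T' -> b | x if


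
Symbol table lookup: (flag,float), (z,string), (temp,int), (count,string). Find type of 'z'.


Lookup 'z' → type string


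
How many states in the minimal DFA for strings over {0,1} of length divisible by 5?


Track length mod 5: states 0..4, accept at 0
Minimal DFA: 5 states


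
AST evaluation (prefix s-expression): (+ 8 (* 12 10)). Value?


Evaluate inner: (* 12 10) = 120
Evaluate root: (+ 8 120) = 128
Result: 128


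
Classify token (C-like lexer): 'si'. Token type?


Pattern: letter/underscore followed by alphanumerics, not a keyword
Type: IDENTIFIER
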